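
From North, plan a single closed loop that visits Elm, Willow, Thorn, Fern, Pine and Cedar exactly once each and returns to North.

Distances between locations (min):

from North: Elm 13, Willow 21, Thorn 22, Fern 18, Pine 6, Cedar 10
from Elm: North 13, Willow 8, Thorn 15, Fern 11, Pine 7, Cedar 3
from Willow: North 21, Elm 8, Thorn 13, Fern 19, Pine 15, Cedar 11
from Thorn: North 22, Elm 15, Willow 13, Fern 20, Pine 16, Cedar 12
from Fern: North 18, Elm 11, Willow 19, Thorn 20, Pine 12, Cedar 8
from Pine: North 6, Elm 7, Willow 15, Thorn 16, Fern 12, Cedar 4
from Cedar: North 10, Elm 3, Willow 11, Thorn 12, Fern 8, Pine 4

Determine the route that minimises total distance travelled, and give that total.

72 min — the shortest possible round trip.

There are 360 distinct closed tours to check (reversals are equivalent).
North - Elm - Willow - Thorn - Fern - Pine - Cedar - North: 13+8+13+20+12+4+10 = 80
North - Elm - Willow - Thorn - Fern - Cedar - Pine - North: 13+8+13+20+8+4+6 = 72
North - Elm - Willow - Thorn - Pine - Fern - Cedar - North: 13+8+13+16+12+8+10 = 80
North - Elm - Willow - Thorn - Pine - Cedar - Fern - North: 13+8+13+16+4+8+18 = 80
North - Elm - Willow - Thorn - Cedar - Fern - Pine - North: 13+8+13+12+8+12+6 = 72
North - Elm - Willow - Thorn - Cedar - Pine - Fern - North: 13+8+13+12+4+12+18 = 80
North - Elm - Willow - Fern - Thorn - Pine - Cedar - North: 13+8+19+20+16+4+10 = 90
North - Elm - Willow - Fern - Thorn - Cedar - Pine - North: 13+8+19+20+12+4+6 = 82
… (352 more)
The minimum is 72.
One optimal route: North → Elm → Willow → Thorn → Fern → Cedar → Pine → North (or its reverse).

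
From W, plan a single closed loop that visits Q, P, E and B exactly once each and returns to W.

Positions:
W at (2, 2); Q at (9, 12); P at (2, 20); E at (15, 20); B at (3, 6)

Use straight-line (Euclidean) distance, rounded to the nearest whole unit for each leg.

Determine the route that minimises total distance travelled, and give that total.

W→Q→P→E→B→W: 12+11+13+18+4 = 58
W→Q→P→B→E→W: 12+11+14+18+22 = 77
W→Q→E→P→B→W: 12+10+13+14+4 = 53
W→Q→E→B→P→W: 12+10+18+14+18 = 72
W→Q→B→P→E→W: 12+8+14+13+22 = 69
W→Q→B→E→P→W: 12+8+18+13+18 = 69
W→P→Q→E→B→W: 18+11+10+18+4 = 61
W→P→Q→B→E→W: 18+11+8+18+22 = 77
W→P→E→Q→B→W: 18+13+10+8+4 = 53
W→P→B→Q→E→W: 18+14+8+10+22 = 72
W→E→Q→P→B→W: 22+10+11+14+4 = 61
W→E→P→Q→B→W: 22+13+11+8+4 = 58
The minimum is 53.
One optimal route: W → Q → E → P → B → W (or its reverse).

Shortest round trip = 53.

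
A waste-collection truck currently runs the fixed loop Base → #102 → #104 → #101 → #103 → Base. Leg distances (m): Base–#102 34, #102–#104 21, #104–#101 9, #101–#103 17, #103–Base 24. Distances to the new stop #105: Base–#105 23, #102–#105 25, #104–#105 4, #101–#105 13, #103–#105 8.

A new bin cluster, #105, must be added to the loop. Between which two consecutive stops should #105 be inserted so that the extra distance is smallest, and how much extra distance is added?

Adding 4 m by placing #105 on the #101–#103 leg.

Insertion cost between consecutive stops i–j is d(i,#105) + d(#105,j) − d(i,j):
  between Base and #102: 23 + 25 − 34 = 14
  between #102 and #104: 25 + 4 − 21 = 8
  between #104 and #101: 4 + 13 − 9 = 8
  between #101 and #103: 13 + 8 − 17 = 4
  between #103 and Base: 8 + 23 − 24 = 7
Cheapest insertion is between #101 and #103, adding 4.
New total = 105 + 4 = 109.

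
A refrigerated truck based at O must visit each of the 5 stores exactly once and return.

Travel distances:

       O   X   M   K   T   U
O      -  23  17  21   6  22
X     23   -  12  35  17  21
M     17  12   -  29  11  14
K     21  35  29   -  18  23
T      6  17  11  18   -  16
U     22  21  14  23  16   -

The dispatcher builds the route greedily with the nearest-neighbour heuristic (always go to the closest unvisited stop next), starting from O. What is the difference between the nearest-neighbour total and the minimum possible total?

Excess over optimum: 1.

O: T=6, M=17, K=21, U=22, X=23 ⇒ T
T: M=11, U=16, X=17, K=18 ⇒ M
M: X=12, U=14, K=29 ⇒ X
X: U=21, K=35 ⇒ U
U: K=23 ⇒ K
NN route O → T → M → X → U → K → O costs 94.
Optimal: O → K → U → M → X → T → O costs 93 (by enumerating all 60 distinct tours).
Excess = 94 − 93 = 1.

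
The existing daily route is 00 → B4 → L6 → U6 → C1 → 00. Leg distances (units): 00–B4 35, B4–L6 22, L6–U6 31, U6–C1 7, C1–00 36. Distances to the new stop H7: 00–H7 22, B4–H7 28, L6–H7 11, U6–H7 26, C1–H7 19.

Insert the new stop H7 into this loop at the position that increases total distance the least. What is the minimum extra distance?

Insertion cost between consecutive stops i–j is d(i,H7) + d(H7,j) − d(i,j):
  between 00 and B4: 22 + 28 − 35 = 15
  between B4 and L6: 28 + 11 − 22 = 17
  between L6 and U6: 11 + 26 − 31 = 6
  between U6 and C1: 26 + 19 − 7 = 38
  between C1 and 00: 19 + 22 − 36 = 5
Cheapest insertion is between C1 and 00, adding 5.
New total = 131 + 5 = 136.

+5 — insert H7 between C1 and 00.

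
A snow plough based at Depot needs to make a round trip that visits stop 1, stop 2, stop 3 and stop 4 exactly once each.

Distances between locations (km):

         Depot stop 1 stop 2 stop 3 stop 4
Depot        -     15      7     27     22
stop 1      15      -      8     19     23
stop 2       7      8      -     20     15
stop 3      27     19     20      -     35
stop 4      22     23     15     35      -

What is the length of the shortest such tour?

Shortest round trip = 91 km.

Depot → stop 1 → stop 2 → stop 3 → stop 4 → Depot: 15+8+20+35+22 = 100
Depot → stop 1 → stop 2 → stop 4 → stop 3 → Depot: 15+8+15+35+27 = 100
Depot → stop 1 → stop 3 → stop 2 → stop 4 → Depot: 15+19+20+15+22 = 91
Depot → stop 1 → stop 3 → stop 4 → stop 2 → Depot: 15+19+35+15+7 = 91
Depot → stop 1 → stop 4 → stop 2 → stop 3 → Depot: 15+23+15+20+27 = 100
Depot → stop 1 → stop 4 → stop 3 → stop 2 → Depot: 15+23+35+20+7 = 100
Depot → stop 2 → stop 1 → stop 3 → stop 4 → Depot: 7+8+19+35+22 = 91
Depot → stop 2 → stop 1 → stop 4 → stop 3 → Depot: 7+8+23+35+27 = 100
Depot → stop 2 → stop 3 → stop 1 → stop 4 → Depot: 7+20+19+23+22 = 91
Depot → stop 2 → stop 4 → stop 1 → stop 3 → Depot: 7+15+23+19+27 = 91
Depot → stop 3 → stop 1 → stop 2 → stop 4 → Depot: 27+19+8+15+22 = 91
Depot → stop 3 → stop 2 → stop 1 → stop 4 → Depot: 27+20+8+23+22 = 100
The minimum is 91.
One optimal route: Depot → stop 1 → stop 3 → stop 2 → stop 4 → Depot (or its reverse).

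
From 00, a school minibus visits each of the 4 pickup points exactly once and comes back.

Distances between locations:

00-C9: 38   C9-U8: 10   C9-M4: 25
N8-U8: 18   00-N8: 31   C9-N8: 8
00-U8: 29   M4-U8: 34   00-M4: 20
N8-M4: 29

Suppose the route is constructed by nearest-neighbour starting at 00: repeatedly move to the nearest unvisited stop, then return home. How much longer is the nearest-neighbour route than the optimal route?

4 longer than the optimal tour.

00: M4=20, U8=29, N8=31, C9=38 ⇒ M4
M4: C9=25, N8=29, U8=34 ⇒ C9
C9: N8=8, U8=10 ⇒ N8
N8: U8=18 ⇒ U8
NN route 00 → M4 → C9 → N8 → U8 → 00 costs 100.
Optimal: 00 → M4 → N8 → C9 → U8 → 00 costs 96 (by enumerating all 12 distinct tours).
Excess = 100 − 96 = 4.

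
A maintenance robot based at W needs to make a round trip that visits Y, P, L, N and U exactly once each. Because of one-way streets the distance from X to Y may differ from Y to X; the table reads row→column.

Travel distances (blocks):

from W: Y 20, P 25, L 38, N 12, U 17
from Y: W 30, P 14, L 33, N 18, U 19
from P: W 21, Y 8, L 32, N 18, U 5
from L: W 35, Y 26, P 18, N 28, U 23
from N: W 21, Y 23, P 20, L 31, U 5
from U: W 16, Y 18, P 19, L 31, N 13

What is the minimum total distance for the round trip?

W→Y→P→L→N→U→W: 20+14+32+28+5+16 = 115
W→Y→P→L→U→N→W: 20+14+32+23+13+21 = 123
W→Y→P→N→L→U→W: 20+14+18+31+23+16 = 122
W→Y→P→N→U→L→W: 20+14+18+5+31+35 = 123
W→Y→P→U→L→N→W: 20+14+5+31+28+21 = 119
W→Y→P→U→N→L→W: 20+14+5+13+31+35 = 118
W→Y→L→P→N→U→W: 20+33+18+18+5+16 = 110
W→Y→L→P→U→N→W: 20+33+18+5+13+21 = 110
W→Y→L→N→P→U→W: 20+33+28+20+5+16 = 122
W→Y→L→N→U→P→W: 20+33+28+5+19+21 = 126
W→Y→L→U→P→N→W: 20+33+23+19+18+21 = 134
W→Y→L→U→N→P→W: 20+33+23+13+20+21 = 130
W→Y→N→P→L→U→W: 20+18+20+32+23+16 = 129
W→Y→N→P→U→L→W: 20+18+20+5+31+35 = 129
… (106 more)
W→L→P→Y→N→U→W: 38+18+8+18+5+16 = 103  ← best
The minimum is 103.
One optimal route: W → L → P → Y → N → U → W.

Minimum total distance: 103 blocks.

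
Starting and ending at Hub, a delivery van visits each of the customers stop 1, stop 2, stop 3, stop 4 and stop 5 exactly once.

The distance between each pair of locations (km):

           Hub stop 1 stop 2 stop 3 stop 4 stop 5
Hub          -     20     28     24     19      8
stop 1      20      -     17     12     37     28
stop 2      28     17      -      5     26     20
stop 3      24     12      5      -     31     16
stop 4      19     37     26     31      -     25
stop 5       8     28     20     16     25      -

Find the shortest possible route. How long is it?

96 km — the shortest possible round trip.

There are 60 distinct closed tours to check (reversals are equivalent).
Hub → stop 1 → stop 2 → stop 3 → stop 4 → stop 5 → Hub: 20+17+5+31+25+8 = 106
Hub → stop 1 → stop 2 → stop 3 → stop 5 → stop 4 → Hub: 20+17+5+16+25+19 = 102
Hub → stop 1 → stop 2 → stop 4 → stop 3 → stop 5 → Hub: 20+17+26+31+16+8 = 118
Hub → stop 1 → stop 2 → stop 4 → stop 5 → stop 3 → Hub: 20+17+26+25+16+24 = 128
Hub → stop 1 → stop 2 → stop 5 → stop 3 → stop 4 → Hub: 20+17+20+16+31+19 = 123
Hub → stop 1 → stop 2 → stop 5 → stop 4 → stop 3 → Hub: 20+17+20+25+31+24 = 137
Hub → stop 1 → stop 3 → stop 2 → stop 4 → stop 5 → Hub: 20+12+5+26+25+8 = 96
Hub → stop 1 → stop 3 → stop 2 → stop 5 → stop 4 → Hub: 20+12+5+20+25+19 = 101
Hub → stop 1 → stop 3 → stop 4 → stop 2 → stop 5 → Hub: 20+12+31+26+20+8 = 117
Hub → stop 1 → stop 3 → stop 4 → stop 5 → stop 2 → Hub: 20+12+31+25+20+28 = 136
Hub → stop 1 → stop 3 → stop 5 → stop 2 → stop 4 → Hub: 20+12+16+20+26+19 = 113
Hub → stop 1 → stop 3 → stop 5 → stop 4 → stop 2 → Hub: 20+12+16+25+26+28 = 127
Hub → stop 1 → stop 4 → stop 2 → stop 3 → stop 5 → Hub: 20+37+26+5+16+8 = 112
Hub → stop 1 → stop 4 → stop 2 → stop 5 → stop 3 → Hub: 20+37+26+20+16+24 = 143
… (46 more)
The minimum is 96.
One optimal route: Hub → stop 1 → stop 3 → stop 2 → stop 4 → stop 5 → Hub (or its reverse).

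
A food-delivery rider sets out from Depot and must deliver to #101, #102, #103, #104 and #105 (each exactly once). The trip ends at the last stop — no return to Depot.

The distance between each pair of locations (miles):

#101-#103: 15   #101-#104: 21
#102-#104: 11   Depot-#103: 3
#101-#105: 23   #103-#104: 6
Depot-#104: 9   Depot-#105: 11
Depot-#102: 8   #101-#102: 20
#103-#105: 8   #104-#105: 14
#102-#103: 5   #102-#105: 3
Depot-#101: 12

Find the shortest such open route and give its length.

There are 5! = 120 possible orderings.
Depot → #101 → #102 → #103 → #104 → #105: 12+20+5+6+14 = 57
Depot → #101 → #102 → #103 → #105 → #104: 12+20+5+8+14 = 59
Depot → #101 → #102 → #104 → #103 → #105: 12+20+11+6+8 = 57
Depot → #101 → #102 → #104 → #105 → #103: 12+20+11+14+8 = 65
Depot → #101 → #102 → #105 → #103 → #104: 12+20+3+8+6 = 49
Depot → #101 → #102 → #105 → #104 → #103: 12+20+3+14+6 = 55
Depot → #101 → #103 → #102 → #104 → #105: 12+15+5+11+14 = 57
Depot → #101 → #103 → #102 → #105 → #104: 12+15+5+3+14 = 49
Depot → #101 → #103 → #104 → #102 → #105: 12+15+6+11+3 = 47
Depot → #101 → #103 → #104 → #105 → #102: 12+15+6+14+3 = 50
Depot → #101 → #103 → #105 → #102 → #104: 12+15+8+3+11 = 49
Depot → #101 → #103 → #105 → #104 → #102: 12+15+8+14+11 = 60
Depot → #101 → #104 → #102 → #103 → #105: 12+21+11+5+8 = 57
Depot → #101 → #104 → #102 → #105 → #103: 12+21+11+3+8 = 55
… (106 more)
Depot → #102 → #105 → #103 → #104 → #101: 8+3+8+6+21 = 46  ← best
The minimum is 46.
One shortest path: Depot → #102 → #105 → #103 → #104 → #101.

Shortest open route: 46 miles.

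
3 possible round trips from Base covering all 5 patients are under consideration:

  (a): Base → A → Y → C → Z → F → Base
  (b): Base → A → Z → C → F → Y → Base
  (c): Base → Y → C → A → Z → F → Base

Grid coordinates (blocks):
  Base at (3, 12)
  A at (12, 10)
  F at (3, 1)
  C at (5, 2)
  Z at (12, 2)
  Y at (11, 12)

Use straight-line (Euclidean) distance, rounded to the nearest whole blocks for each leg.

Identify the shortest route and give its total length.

48 blocks — (b) is the shortest.

(a): 9 + 2 + 12 + 7 + 9 + 11 = 50
(b): 9 + 8 + 7 + 2 + 14 + 8 = 48
(c): 8 + 12 + 11 + 8 + 9 + 11 = 59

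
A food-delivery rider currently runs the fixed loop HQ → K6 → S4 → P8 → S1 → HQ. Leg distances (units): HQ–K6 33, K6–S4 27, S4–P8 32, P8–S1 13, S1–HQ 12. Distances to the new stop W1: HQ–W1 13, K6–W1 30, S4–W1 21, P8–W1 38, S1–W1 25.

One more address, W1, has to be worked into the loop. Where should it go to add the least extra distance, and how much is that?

Insertion cost between consecutive stops i–j is d(i,W1) + d(W1,j) − d(i,j):
  between HQ and K6: 13 + 30 − 33 = 10
  between K6 and S4: 30 + 21 − 27 = 24
  between S4 and P8: 21 + 38 − 32 = 27
  between P8 and S1: 38 + 25 − 13 = 50
  between S1 and HQ: 25 + 13 − 12 = 26
Cheapest insertion is between HQ and K6, adding 10.
New total = 117 + 10 = 127.

Adding 10 by placing W1 on the HQ–K6 leg.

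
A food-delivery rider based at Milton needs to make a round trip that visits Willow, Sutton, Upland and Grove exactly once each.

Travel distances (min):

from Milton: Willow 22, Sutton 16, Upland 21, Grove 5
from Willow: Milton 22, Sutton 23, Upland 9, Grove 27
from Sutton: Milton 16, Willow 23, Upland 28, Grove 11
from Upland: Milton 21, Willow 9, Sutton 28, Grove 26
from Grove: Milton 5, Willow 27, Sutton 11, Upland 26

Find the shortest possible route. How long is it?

Milton → Willow → Sutton → Upland → Grove → Milton: 22+23+28+26+5 = 104
Milton → Willow → Sutton → Grove → Upland → Milton: 22+23+11+26+21 = 103
Milton → Willow → Upland → Sutton → Grove → Milton: 22+9+28+11+5 = 75
Milton → Willow → Upland → Grove → Sutton → Milton: 22+9+26+11+16 = 84
Milton → Willow → Grove → Sutton → Upland → Milton: 22+27+11+28+21 = 109
Milton → Willow → Grove → Upland → Sutton → Milton: 22+27+26+28+16 = 119
Milton → Sutton → Willow → Upland → Grove → Milton: 16+23+9+26+5 = 79
Milton → Sutton → Willow → Grove → Upland → Milton: 16+23+27+26+21 = 113
Milton → Sutton → Upland → Willow → Grove → Milton: 16+28+9+27+5 = 85
Milton → Sutton → Grove → Willow → Upland → Milton: 16+11+27+9+21 = 84
Milton → Upland → Willow → Sutton → Grove → Milton: 21+9+23+11+5 = 69
Milton → Upland → Sutton → Willow → Grove → Milton: 21+28+23+27+5 = 104
The minimum is 69.
One optimal route: Milton → Upland → Willow → Sutton → Grove → Milton (or its reverse).

Shortest round trip = 69 min.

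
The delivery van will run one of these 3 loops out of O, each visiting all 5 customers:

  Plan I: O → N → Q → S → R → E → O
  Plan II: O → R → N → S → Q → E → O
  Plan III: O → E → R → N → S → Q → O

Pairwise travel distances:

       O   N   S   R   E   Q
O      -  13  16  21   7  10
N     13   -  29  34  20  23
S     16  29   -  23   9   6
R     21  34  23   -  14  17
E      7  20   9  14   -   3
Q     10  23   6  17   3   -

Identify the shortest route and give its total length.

Plan I: 13 + 23 + 6 + 23 + 14 + 7 = 86
Plan II: 21 + 34 + 29 + 6 + 3 + 7 = 100
Plan III: 7 + 14 + 34 + 29 + 6 + 10 = 100

86 — Plan I is the shortest.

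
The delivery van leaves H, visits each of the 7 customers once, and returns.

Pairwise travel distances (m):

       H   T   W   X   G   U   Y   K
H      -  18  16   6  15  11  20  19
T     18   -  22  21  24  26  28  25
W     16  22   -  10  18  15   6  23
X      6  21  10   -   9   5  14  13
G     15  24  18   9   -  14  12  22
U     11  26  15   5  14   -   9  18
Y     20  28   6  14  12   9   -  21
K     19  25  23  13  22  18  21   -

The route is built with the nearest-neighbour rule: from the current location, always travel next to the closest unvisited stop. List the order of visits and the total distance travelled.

At H the remaining stops are X 6, U 11, G 15, W 16, T 18, K 19, Y 20; go to X.
At X the remaining stops are U 5, G 9, W 10, K 13, Y 14, T 21; go to U.
At U the remaining stops are Y 9, G 14, W 15, K 18, T 26; go to Y.
At Y the remaining stops are W 6, G 12, K 21, T 28; go to W.
At W the remaining stops are G 18, T 22, K 23; go to G.
At G the remaining stops are K 22, T 24; go to K.
At K the remaining stops are T 25; go to T.
Return T→H: 18.
Total = 6 + 5 + 9 + 6 + 18 + 22 + 25 + 18 = 109.

109 m along H → X → U → Y → W → G → K → T → H.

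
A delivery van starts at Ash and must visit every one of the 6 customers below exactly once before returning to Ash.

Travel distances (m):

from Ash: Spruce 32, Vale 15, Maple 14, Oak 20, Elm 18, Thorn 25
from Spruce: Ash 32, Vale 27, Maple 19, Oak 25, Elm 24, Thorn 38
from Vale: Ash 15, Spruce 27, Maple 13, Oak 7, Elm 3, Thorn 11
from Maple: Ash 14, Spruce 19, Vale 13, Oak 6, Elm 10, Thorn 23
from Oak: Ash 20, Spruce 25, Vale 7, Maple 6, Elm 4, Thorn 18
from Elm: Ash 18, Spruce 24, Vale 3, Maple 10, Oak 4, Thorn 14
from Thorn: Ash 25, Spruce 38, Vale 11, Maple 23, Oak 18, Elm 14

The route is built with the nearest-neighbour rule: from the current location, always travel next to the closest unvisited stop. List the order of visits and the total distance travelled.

108 m along Ash → Maple → Oak → Elm → Vale → Thorn → Spruce → Ash.

From Ash: distances to unvisited — Maple=14, Vale=15, Elm=18, Oak=20, Thorn=25, Spruce=32. Nearest is Maple (14).
From Maple: distances to unvisited — Oak=6, Elm=10, Vale=13, Spruce=19, Thorn=23. Nearest is Oak (6).
From Oak: distances to unvisited — Elm=4, Vale=7, Thorn=18, Spruce=25. Nearest is Elm (4).
From Elm: distances to unvisited — Vale=3, Thorn=14, Spruce=24. Nearest is Vale (3).
From Vale: distances to unvisited — Thorn=11, Spruce=27. Nearest is Thorn (11).
From Thorn: distances to unvisited — Spruce=38. Nearest is Spruce (38).
Return Spruce→Ash: 32.
Total = 14 + 6 + 4 + 3 + 11 + 38 + 32 = 108.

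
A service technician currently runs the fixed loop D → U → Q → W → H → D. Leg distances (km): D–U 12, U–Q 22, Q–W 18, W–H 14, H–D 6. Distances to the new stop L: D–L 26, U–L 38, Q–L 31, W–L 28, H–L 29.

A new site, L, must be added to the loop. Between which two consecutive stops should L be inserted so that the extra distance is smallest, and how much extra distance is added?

Insertion cost between consecutive stops i–j is d(i,L) + d(L,j) − d(i,j):
  between D and U: 26 + 38 − 12 = 52
  between U and Q: 38 + 31 − 22 = 47
  between Q and W: 31 + 28 − 18 = 41
  between W and H: 28 + 29 − 14 = 43
  between H and D: 29 + 26 − 6 = 49
Cheapest insertion is between Q and W, adding 41.
New total = 72 + 41 = 113.

Adding 41 km by placing L on the Q–W leg.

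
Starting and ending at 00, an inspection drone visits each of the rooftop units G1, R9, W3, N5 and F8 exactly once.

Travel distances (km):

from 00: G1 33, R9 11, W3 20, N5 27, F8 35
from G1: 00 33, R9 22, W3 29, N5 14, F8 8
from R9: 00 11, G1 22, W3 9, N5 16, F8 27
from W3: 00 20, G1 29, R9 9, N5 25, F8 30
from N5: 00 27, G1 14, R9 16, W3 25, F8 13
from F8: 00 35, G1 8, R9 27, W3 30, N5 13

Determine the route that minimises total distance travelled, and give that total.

There are 60 distinct closed tours to check (reversals are equivalent).
00 → G1 → R9 → W3 → N5 → F8 → 00: 33+22+9+25+13+35 = 137
00 → G1 → R9 → W3 → F8 → N5 → 00: 33+22+9+30+13+27 = 134
00 → G1 → R9 → N5 → W3 → F8 → 00: 33+22+16+25+30+35 = 161
00 → G1 → R9 → N5 → F8 → W3 → 00: 33+22+16+13+30+20 = 134
00 → G1 → R9 → F8 → W3 → N5 → 00: 33+22+27+30+25+27 = 164
00 → G1 → R9 → F8 → N5 → W3 → 00: 33+22+27+13+25+20 = 140
00 → G1 → W3 → R9 → N5 → F8 → 00: 33+29+9+16+13+35 = 135
00 → G1 → W3 → R9 → F8 → N5 → 00: 33+29+9+27+13+27 = 138
00 → G1 → W3 → N5 → R9 → F8 → 00: 33+29+25+16+27+35 = 165
00 → G1 → W3 → N5 → F8 → R9 → 00: 33+29+25+13+27+11 = 138
00 → G1 → W3 → F8 → R9 → N5 → 00: 33+29+30+27+16+27 = 162
00 → G1 → W3 → F8 → N5 → R9 → 00: 33+29+30+13+16+11 = 132
00 → G1 → N5 → R9 → W3 → F8 → 00: 33+14+16+9+30+35 = 137
00 → G1 → N5 → R9 → F8 → W3 → 00: 33+14+16+27+30+20 = 140
… (46 more)
00 → R9 → W3 → G1 → F8 → N5 → 00: 11+9+29+8+13+27 = 97  ← best
The minimum is 97.
One optimal route: 00 → R9 → W3 → G1 → F8 → N5 → 00 (or its reverse).

97 km — the shortest possible round trip.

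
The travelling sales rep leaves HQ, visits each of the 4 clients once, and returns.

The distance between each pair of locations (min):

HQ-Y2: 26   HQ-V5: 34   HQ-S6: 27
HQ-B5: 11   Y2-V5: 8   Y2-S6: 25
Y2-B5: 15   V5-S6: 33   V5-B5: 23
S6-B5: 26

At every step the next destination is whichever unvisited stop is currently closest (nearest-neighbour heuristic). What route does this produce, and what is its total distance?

Nearest-neighbour total = 94 min; route HQ → B5 → Y2 → V5 → S6 → HQ.

From HQ: distances to unvisited — B5=11, Y2=26, S6=27, V5=34. Nearest is B5 (11).
From B5: distances to unvisited — Y2=15, V5=23, S6=26. Nearest is Y2 (15).
From Y2: distances to unvisited — V5=8, S6=25. Nearest is V5 (8).
From V5: distances to unvisited — S6=33. Nearest is S6 (33).
Return S6→HQ: 27.
Total = 11 + 15 + 8 + 33 + 27 = 94.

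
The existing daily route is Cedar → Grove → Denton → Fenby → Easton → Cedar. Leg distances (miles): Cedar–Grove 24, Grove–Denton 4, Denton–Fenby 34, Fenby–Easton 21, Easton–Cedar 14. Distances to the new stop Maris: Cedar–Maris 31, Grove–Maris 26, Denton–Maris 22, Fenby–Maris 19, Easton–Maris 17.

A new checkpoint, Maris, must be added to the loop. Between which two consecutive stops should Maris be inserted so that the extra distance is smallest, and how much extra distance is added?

Minimum extra distance: 7 miles, inserting Maris between Denton and Fenby.

Insertion cost between consecutive stops i–j is d(i,Maris) + d(Maris,j) − d(i,j):
  between Cedar and Grove: 31 + 26 − 24 = 33
  between Grove and Denton: 26 + 22 − 4 = 44
  between Denton and Fenby: 22 + 19 − 34 = 7
  between Fenby and Easton: 19 + 17 − 21 = 15
  between Easton and Cedar: 17 + 31 − 14 = 34
Cheapest insertion is between Denton and Fenby, adding 7.
New total = 97 + 7 = 104.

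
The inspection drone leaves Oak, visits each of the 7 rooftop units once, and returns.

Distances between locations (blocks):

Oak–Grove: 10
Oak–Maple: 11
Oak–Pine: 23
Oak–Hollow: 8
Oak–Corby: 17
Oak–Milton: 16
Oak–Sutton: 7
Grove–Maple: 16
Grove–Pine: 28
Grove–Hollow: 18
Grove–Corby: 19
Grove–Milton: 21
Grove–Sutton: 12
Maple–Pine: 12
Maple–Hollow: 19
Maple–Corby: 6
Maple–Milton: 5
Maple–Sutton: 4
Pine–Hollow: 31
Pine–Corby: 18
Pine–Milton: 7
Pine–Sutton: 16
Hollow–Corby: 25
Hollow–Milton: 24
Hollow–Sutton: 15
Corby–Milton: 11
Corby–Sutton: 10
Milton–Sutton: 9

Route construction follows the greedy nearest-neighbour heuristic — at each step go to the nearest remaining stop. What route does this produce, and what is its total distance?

From Oak: distances to unvisited — Sutton=7, Hollow=8, Grove=10, Maple=11, Milton=16, Corby=17, Pine=23. Nearest is Sutton (7).
From Sutton: distances to unvisited — Maple=4, Milton=9, Corby=10, Grove=12, Hollow=15, Pine=16. Nearest is Maple (4).
From Maple: distances to unvisited — Milton=5, Corby=6, Pine=12, Grove=16, Hollow=19. Nearest is Milton (5).
From Milton: distances to unvisited — Pine=7, Corby=11, Grove=21, Hollow=24. Nearest is Pine (7).
From Pine: distances to unvisited — Corby=18, Grove=28, Hollow=31. Nearest is Corby (18).
From Corby: distances to unvisited — Grove=19, Hollow=25. Nearest is Grove (19).
From Grove: distances to unvisited — Hollow=18. Nearest is Hollow (18).
Return Hollow→Oak: 8.
Total = 7 + 4 + 5 + 7 + 18 + 19 + 18 + 8 = 86.

Nearest-neighbour total = 86 blocks; route Oak → Sutton → Maple → Milton → Pine → Corby → Grove → Hollow → Oak.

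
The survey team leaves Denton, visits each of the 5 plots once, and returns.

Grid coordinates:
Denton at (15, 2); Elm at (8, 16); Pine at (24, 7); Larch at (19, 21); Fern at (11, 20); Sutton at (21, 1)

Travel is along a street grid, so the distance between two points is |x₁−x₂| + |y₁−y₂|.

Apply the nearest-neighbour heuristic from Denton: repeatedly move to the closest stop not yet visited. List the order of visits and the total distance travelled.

Denton → [Sutton:7 / Pine:14 / Elm:21 / Fern:22 / Larch:23] → Sutton (7)
Sutton → [Pine:9 / Larch:22 / Elm:28 / Fern:29] → Pine (9)
Pine → [Larch:19 / Elm:25 / Fern:26] → Larch (19)
Larch → [Fern:9 / Elm:16] → Fern (9)
Fern → [Elm:7] → Elm (7)
Return Elm→Denton: 21.
Total = 7 + 9 + 19 + 9 + 7 + 21 = 72.

72 along Denton → Sutton → Pine → Larch → Fern → Elm → Denton.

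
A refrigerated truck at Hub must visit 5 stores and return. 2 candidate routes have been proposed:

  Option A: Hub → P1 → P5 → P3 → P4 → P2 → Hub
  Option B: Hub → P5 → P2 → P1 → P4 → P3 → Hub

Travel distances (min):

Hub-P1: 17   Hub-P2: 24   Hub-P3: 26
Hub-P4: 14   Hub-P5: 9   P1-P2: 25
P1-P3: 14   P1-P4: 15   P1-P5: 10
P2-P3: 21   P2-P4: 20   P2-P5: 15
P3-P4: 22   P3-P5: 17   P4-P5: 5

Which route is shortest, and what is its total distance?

Option A: 17 + 10 + 17 + 22 + 20 + 24 = 110
Option B: 9 + 15 + 25 + 15 + 22 + 26 = 112

Shortest is Option A, total 110 min.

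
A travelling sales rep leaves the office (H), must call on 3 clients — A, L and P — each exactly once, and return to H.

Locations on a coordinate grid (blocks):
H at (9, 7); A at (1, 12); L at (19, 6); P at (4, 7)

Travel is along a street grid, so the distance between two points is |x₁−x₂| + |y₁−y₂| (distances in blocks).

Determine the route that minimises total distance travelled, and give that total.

Minimum total distance: 48 blocks.

H → A → L → P → H: 13+24+16+5 = 58
H → A → P → L → H: 13+8+16+11 = 48
H → L → A → P → H: 11+24+8+5 = 48
The minimum is 48.
One optimal route: H → A → P → L → H (or its reverse).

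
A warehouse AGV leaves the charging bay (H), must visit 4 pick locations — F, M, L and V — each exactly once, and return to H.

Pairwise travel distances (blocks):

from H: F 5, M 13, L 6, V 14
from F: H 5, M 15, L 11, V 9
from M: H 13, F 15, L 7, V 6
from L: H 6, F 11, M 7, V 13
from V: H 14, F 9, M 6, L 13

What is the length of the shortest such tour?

H → F → M → L → V → H: 5+15+7+13+14 = 54
H → F → M → V → L → H: 5+15+6+13+6 = 45
H → F → L → M → V → H: 5+11+7+6+14 = 43
H → F → L → V → M → H: 5+11+13+6+13 = 48
H → F → V → M → L → H: 5+9+6+7+6 = 33
H → F → V → L → M → H: 5+9+13+7+13 = 47
H → M → F → L → V → H: 13+15+11+13+14 = 66
H → M → F → V → L → H: 13+15+9+13+6 = 56
H → M → L → F → V → H: 13+7+11+9+14 = 54
H → M → V → F → L → H: 13+6+9+11+6 = 45
H → L → F → M → V → H: 6+11+15+6+14 = 52
H → L → M → F → V → H: 6+7+15+9+14 = 51
The minimum is 33.
One optimal route: H → F → V → M → L → H (or its reverse).

Minimum total distance: 33 blocks.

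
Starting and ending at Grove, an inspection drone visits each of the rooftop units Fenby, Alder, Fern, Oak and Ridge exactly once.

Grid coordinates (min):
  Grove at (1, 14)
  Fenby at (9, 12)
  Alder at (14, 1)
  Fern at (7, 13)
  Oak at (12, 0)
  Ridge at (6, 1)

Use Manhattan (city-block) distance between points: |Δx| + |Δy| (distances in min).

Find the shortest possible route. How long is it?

Shortest round trip = 54 min.

With 5 stops there are 5!/2 = 60 distinct round trips (a route and its reverse cost the same).
Grove → Fenby → Alder → Fern → Oak → Ridge → Grove: 10+16+19+18+7+18 = 88
Grove → Fenby → Alder → Fern → Ridge → Oak → Grove: 10+16+19+13+7+25 = 90
Grove → Fenby → Alder → Oak → Fern → Ridge → Grove: 10+16+3+18+13+18 = 78
Grove → Fenby → Alder → Oak → Ridge → Fern → Grove: 10+16+3+7+13+7 = 56
Grove → Fenby → Alder → Ridge → Fern → Oak → Grove: 10+16+8+13+18+25 = 90
Grove → Fenby → Alder → Ridge → Oak → Fern → Grove: 10+16+8+7+18+7 = 66
Grove → Fenby → Fern → Alder → Oak → Ridge → Grove: 10+3+19+3+7+18 = 60
Grove → Fenby → Fern → Alder → Ridge → Oak → Grove: 10+3+19+8+7+25 = 72
Grove → Fenby → Fern → Oak → Alder → Ridge → Grove: 10+3+18+3+8+18 = 60
Grove → Fenby → Fern → Oak → Ridge → Alder → Grove: 10+3+18+7+8+26 = 72
Grove → Fenby → Fern → Ridge → Alder → Oak → Grove: 10+3+13+8+3+25 = 62
Grove → Fenby → Fern → Ridge → Oak → Alder → Grove: 10+3+13+7+3+26 = 62
Grove → Fenby → Oak → Alder → Fern → Ridge → Grove: 10+15+3+19+13+18 = 78
Grove → Fenby → Oak → Alder → Ridge → Fern → Grove: 10+15+3+8+13+7 = 56
… (46 more)
Grove → Fern → Fenby → Alder → Oak → Ridge → Grove: 7+3+16+3+7+18 = 54  ← best
The minimum is 54.
One optimal route: Grove → Fern → Fenby → Alder → Oak → Ridge → Grove (or its reverse).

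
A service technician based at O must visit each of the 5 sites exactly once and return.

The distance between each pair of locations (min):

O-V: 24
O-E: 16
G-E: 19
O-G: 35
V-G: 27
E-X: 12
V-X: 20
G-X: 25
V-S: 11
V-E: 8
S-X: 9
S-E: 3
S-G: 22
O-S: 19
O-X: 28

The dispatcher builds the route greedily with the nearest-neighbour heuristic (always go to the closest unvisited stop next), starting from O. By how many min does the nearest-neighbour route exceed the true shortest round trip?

From O: E=16, S=19, V=24, X=28, G=35 → choose E (16).
From E: S=3, V=8, X=12, G=19 → choose S (3).
From S: X=9, V=11, G=22 → choose X (9).
From X: V=20, G=25 → choose V (20).
From V: G=27 → choose G (27).
NN route O → E → S → X → V → G → O costs 110.
Optimal: O → V → S → X → G → E → O costs 104 (by enumerating all 60 distinct tours).
Excess = 110 − 104 = 6.

Excess over optimum: 6 min.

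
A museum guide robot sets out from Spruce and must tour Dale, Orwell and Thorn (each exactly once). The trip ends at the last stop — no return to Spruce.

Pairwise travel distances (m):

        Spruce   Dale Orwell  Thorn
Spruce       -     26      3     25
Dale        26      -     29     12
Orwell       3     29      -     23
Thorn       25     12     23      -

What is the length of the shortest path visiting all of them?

There are 3! = 6 possible orderings.
Spruce→Dale→Orwell→Thorn: 26+29+23 = 78
Spruce→Dale→Thorn→Orwell: 26+12+23 = 61
Spruce→Orwell→Dale→Thorn: 3+29+12 = 44
Spruce→Orwell→Thorn→Dale: 3+23+12 = 38
Spruce→Thorn→Dale→Orwell: 25+12+29 = 66
Spruce→Thorn→Orwell→Dale: 25+23+29 = 77
The minimum is 38.
One shortest path: Spruce → Orwell → Thorn → Dale.

Minimum one-way distance = 38 m.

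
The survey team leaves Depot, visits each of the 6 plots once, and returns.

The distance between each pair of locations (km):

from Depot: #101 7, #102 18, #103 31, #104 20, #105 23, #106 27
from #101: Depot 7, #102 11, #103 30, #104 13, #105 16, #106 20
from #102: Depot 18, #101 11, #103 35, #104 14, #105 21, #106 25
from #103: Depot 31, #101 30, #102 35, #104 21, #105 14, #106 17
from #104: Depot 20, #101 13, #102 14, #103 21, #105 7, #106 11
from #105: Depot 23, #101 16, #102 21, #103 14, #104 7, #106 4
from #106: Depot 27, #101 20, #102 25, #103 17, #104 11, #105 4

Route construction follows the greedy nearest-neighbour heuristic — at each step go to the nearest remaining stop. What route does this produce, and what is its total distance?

Depot → [#101:7 / #102:18 / #104:20 / #105:23 / #106:27 / #103:31] → #101 (7)
#101 → [#102:11 / #104:13 / #105:16 / #106:20 / #103:30] → #102 (11)
#102 → [#104:14 / #105:21 / #106:25 / #103:35] → #104 (14)
#104 → [#105:7 / #106:11 / #103:21] → #105 (7)
#105 → [#106:4 / #103:14] → #106 (4)
#106 → [#103:17] → #103 (17)
Return #103→Depot: 31.
Total = 7 + 11 + 14 + 7 + 4 + 17 + 31 = 91.

91 km along Depot → #101 → #102 → #104 → #105 → #106 → #103 → Depot.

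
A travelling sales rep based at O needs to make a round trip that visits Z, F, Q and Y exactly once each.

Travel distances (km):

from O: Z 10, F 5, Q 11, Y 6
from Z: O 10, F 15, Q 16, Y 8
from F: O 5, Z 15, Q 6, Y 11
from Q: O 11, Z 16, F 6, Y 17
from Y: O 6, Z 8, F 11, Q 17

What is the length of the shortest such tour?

41 km — the shortest possible round trip.

With 4 stops there are 4!/2 = 12 distinct round trips (a route and its reverse cost the same).
O→Z→F→Q→Y→O: 10+15+6+17+6 = 54
O→Z→F→Y→Q→O: 10+15+11+17+11 = 64
O→Z→Q→F→Y→O: 10+16+6+11+6 = 49
O→Z→Q→Y→F→O: 10+16+17+11+5 = 59
O→Z→Y→F→Q→O: 10+8+11+6+11 = 46
O→Z→Y→Q→F→O: 10+8+17+6+5 = 46
O→F→Z→Q→Y→O: 5+15+16+17+6 = 59
O→F→Z→Y→Q→O: 5+15+8+17+11 = 56
O→F→Q→Z→Y→O: 5+6+16+8+6 = 41
O→F→Y→Z→Q→O: 5+11+8+16+11 = 51
O→Q→Z→F→Y→O: 11+16+15+11+6 = 59
O→Q→F→Z→Y→O: 11+6+15+8+6 = 46
The minimum is 41.
One optimal route: O → F → Q → Z → Y → O (or its reverse).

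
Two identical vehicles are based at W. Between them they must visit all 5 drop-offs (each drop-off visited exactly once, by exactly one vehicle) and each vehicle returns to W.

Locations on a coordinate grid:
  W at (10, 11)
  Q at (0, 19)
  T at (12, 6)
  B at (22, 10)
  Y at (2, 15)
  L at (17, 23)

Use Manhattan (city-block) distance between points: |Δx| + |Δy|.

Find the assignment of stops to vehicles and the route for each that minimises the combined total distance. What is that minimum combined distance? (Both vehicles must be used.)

Minimum combined distance: 84.

Try each way of splitting the stops between the two vehicles (each non-empty) and, for each split, find the best tour for each vehicle:
  {Q} + {T, B, Y, L}: 36 + 74 = 110
  {T} + {Q, B, Y, L}: 14 + 70 = 84
  {Q, T} + {B, Y, L}: 50 + 66 = 116
  {B} + {Q, T, Y, L}: 26 + 68 = 94
  {Q, B} + {T, Y, L}: 62 + 64 = 126
  {T, B} + {Q, Y, L}: 34 + 58 = 92
  … (15 splits in total)
Best: vehicle 1 W → T → W = 14; vehicle 2 W → B → L → Q → Y → W = 70; combined 84.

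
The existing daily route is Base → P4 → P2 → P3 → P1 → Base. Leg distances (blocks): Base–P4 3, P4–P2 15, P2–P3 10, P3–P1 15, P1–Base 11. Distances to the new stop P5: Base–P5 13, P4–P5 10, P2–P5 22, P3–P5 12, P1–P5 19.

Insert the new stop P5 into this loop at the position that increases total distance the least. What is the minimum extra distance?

+16 blocks — insert P5 between P3 and P1.

Insertion cost between consecutive stops i–j is d(i,P5) + d(P5,j) − d(i,j):
  between Base and P4: 13 + 10 − 3 = 20
  between P4 and P2: 10 + 22 − 15 = 17
  between P2 and P3: 22 + 12 − 10 = 24
  between P3 and P1: 12 + 19 − 15 = 16
  between P1 and Base: 19 + 13 − 11 = 21
Cheapest insertion is between P3 and P1, adding 16.
New total = 54 + 16 = 70.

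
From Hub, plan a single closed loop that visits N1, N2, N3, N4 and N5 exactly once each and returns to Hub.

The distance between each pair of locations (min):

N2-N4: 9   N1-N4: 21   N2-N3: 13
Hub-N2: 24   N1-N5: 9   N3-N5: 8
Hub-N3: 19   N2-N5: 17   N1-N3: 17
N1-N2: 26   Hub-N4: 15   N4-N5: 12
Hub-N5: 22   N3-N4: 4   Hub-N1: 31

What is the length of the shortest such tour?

Shortest round trip = 85 min.

With 5 stops there are 5!/2 = 60 distinct round trips (a route and its reverse cost the same).
Hub - N1 - N2 - N3 - N4 - N5 - Hub: 31+26+13+4+12+22 = 108
Hub - N1 - N2 - N3 - N5 - N4 - Hub: 31+26+13+8+12+15 = 105
Hub - N1 - N2 - N4 - N3 - N5 - Hub: 31+26+9+4+8+22 = 100
Hub - N1 - N2 - N4 - N5 - N3 - Hub: 31+26+9+12+8+19 = 105
Hub - N1 - N2 - N5 - N3 - N4 - Hub: 31+26+17+8+4+15 = 101
Hub - N1 - N2 - N5 - N4 - N3 - Hub: 31+26+17+12+4+19 = 109
Hub - N1 - N3 - N2 - N4 - N5 - Hub: 31+17+13+9+12+22 = 104
Hub - N1 - N3 - N2 - N5 - N4 - Hub: 31+17+13+17+12+15 = 105
Hub - N1 - N3 - N4 - N2 - N5 - Hub: 31+17+4+9+17+22 = 100
Hub - N1 - N3 - N4 - N5 - N2 - Hub: 31+17+4+12+17+24 = 105
Hub - N1 - N3 - N5 - N2 - N4 - Hub: 31+17+8+17+9+15 = 97
Hub - N1 - N3 - N5 - N4 - N2 - Hub: 31+17+8+12+9+24 = 101
Hub - N1 - N4 - N2 - N3 - N5 - Hub: 31+21+9+13+8+22 = 104
Hub - N1 - N4 - N2 - N5 - N3 - Hub: 31+21+9+17+8+19 = 105
… (46 more)
Hub - N1 - N5 - N3 - N2 - N4 - Hub: 31+9+8+13+9+15 = 85  ← best
The minimum is 85.
One optimal route: Hub → N1 → N5 → N3 → N2 → N4 → Hub (or its reverse).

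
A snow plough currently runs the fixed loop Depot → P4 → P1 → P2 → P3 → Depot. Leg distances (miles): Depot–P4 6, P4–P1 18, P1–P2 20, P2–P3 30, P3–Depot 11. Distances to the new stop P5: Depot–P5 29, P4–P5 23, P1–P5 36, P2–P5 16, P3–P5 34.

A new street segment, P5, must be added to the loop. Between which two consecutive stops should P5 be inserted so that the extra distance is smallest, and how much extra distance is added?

Insertion cost between consecutive stops i–j is d(i,P5) + d(P5,j) − d(i,j):
  between Depot and P4: 29 + 23 − 6 = 46
  between P4 and P1: 23 + 36 − 18 = 41
  between P1 and P2: 36 + 16 − 20 = 32
  between P2 and P3: 16 + 34 − 30 = 20
  between P3 and Depot: 34 + 29 − 11 = 52
Cheapest insertion is between P2 and P3, adding 20.
New total = 85 + 20 = 105.

Adding 20 miles by placing P5 on the P2–P3 leg.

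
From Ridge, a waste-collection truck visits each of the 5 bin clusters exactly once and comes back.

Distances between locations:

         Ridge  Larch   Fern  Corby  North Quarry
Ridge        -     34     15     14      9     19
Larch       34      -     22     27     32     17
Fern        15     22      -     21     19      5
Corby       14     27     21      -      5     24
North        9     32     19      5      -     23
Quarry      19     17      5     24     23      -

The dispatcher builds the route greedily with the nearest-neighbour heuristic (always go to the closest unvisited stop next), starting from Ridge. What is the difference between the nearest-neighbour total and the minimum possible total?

From Ridge: North=9, Corby=14, Fern=15, Quarry=19, Larch=34 → choose North (9).
From North: Corby=5, Fern=19, Quarry=23, Larch=32 → choose Corby (5).
From Corby: Fern=21, Quarry=24, Larch=27 → choose Fern (21).
From Fern: Quarry=5, Larch=22 → choose Quarry (5).
From Quarry: Larch=17 → choose Larch (17).
NN route Ridge → North → Corby → Fern → Quarry → Larch → Ridge costs 91.
Optimal: Ridge → Fern → Quarry → Larch → Corby → North → Ridge costs 78 (by enumerating all 60 distinct tours).
Excess = 91 − 78 = 13.

13 longer than the optimal tour.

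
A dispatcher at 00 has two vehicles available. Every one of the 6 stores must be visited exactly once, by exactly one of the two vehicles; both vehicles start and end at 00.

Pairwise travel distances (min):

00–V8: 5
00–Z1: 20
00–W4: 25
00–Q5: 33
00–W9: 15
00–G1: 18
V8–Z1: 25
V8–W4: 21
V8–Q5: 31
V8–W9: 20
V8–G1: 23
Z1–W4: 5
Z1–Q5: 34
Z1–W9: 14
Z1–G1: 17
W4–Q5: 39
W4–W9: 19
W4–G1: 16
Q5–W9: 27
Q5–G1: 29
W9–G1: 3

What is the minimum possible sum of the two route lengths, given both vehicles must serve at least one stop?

Minimum combined distance: 114 min.

There are 2^5 − 1 = 31 ways to divide the 6 stops into two non-empty groups. For each, the best each vehicle can do is its own shortest tour through its group:
  {V8} + {Z1, W4, Q5, W9, G1}: 10 + 104 = 114
  {Z1} + {V8, W4, Q5, W9, G1}: 40 + 105 = 145
  {V8, Z1} + {W4, Q5, W9, G1}: 50 + 104 = 154
  {W4} + {V8, Z1, Q5, W9, G1}: 50 + 102 = 152
  {V8, W4} + {Z1, Q5, W9, G1}: 51 + 99 = 150
  {Z1, W4} + {V8, Q5, W9, G1}: 50 + 83 = 133
  … (31 splits in total)
Best: vehicle 1 00 → V8 → 00 = 10; vehicle 2 00 → Z1 → W4 → G1 → W9 → Q5 → 00 = 104; combined 114.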